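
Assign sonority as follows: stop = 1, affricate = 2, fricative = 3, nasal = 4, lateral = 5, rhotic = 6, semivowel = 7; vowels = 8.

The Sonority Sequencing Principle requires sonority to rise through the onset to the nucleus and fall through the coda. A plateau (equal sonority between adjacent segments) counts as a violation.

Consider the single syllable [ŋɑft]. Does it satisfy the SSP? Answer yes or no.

yes

Onset: /ŋ/ is a nasal (sonority 4); then the nucleus /ɑ/ (sonority 8).
Onset profile 4-8 — rises to the nucleus.
Coda: /f/ is a fricative (sonority 3), /t/ is a stop (sonority 1).
Coda profile 8-3-1 — falls from the nucleus.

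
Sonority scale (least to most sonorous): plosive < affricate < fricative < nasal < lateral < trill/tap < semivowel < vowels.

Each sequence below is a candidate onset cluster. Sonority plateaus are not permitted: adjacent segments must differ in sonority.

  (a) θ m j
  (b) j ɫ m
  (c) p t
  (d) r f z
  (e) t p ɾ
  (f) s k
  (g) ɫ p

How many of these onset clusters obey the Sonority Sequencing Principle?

(a) θ m j: profile 3-4-7 — obeys.
(b) j ɫ m: profile 7-5-4 — violates.
(c) p t: profile 1-1 — violates.
(d) r f z: profile 6-3-3 — violates.
(e) t p ɾ: profile 1-1-6 — violates.
(f) s k: profile 3-1 — violates.
(g) ɫ p: profile 5-1 — violates.

1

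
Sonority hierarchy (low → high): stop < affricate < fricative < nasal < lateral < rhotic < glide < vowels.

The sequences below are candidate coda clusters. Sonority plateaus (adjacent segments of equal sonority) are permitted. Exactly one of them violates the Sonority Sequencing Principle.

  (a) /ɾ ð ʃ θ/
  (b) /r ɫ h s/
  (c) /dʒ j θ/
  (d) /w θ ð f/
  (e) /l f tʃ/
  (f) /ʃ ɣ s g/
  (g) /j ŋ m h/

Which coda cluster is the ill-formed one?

(a) /ɾ ð ʃ θ/: profile 6-3-3-3 — obeys.
(b) /r ɫ h s/: profile 6-5-3-3 — obeys.
(c) /dʒ j θ/: profile 2-7-3 — violates.
(d) /w θ ð f/: profile 7-3-3-3 — obeys.
(e) /l f tʃ/: profile 5-3-2 — obeys.
(f) /ʃ ɣ s g/: profile 3-3-3-1 — obeys.
(g) /j ŋ m h/: profile 7-4-4-3 — obeys.

c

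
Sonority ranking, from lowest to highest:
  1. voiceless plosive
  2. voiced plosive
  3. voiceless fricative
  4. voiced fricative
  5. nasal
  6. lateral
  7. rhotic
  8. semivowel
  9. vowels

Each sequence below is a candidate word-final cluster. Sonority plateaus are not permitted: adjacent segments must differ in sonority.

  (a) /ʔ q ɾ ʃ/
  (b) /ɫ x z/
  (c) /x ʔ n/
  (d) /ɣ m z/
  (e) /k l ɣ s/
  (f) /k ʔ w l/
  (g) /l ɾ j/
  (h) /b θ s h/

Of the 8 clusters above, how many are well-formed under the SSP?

(a) /ʔ q ɾ ʃ/: profile 1-1-7-3 — violates.
(b) /ɫ x z/: profile 6-3-4 — violates.
(c) /x ʔ n/: profile 3-1-5 — violates.
(d) /ɣ m z/: profile 4-5-4 — violates.
(e) /k l ɣ s/: profile 1-6-4-3 — violates.
(f) /k ʔ w l/: profile 1-1-8-6 — violates.
(g) /l ɾ j/: profile 6-7-8 — violates.
(h) /b θ s h/: profile 2-3-3-3 — violates.

0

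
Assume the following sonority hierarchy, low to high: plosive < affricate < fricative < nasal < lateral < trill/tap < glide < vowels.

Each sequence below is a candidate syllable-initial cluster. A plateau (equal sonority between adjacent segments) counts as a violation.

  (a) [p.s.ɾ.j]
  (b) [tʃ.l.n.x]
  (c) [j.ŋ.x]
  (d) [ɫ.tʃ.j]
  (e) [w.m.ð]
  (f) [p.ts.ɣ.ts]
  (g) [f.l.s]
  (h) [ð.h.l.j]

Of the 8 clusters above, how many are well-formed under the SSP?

1

(a) 1-3-6-7 → obeys
(b) 2-5-4-3 → violates
(c) 7-4-3 → violates
(d) 5-2-7 → violates
(e) 7-4-3 → violates
(f) 1-2-3-2 → violates
(g) 3-5-3 → violates
(h) 3-3-5-7 → violates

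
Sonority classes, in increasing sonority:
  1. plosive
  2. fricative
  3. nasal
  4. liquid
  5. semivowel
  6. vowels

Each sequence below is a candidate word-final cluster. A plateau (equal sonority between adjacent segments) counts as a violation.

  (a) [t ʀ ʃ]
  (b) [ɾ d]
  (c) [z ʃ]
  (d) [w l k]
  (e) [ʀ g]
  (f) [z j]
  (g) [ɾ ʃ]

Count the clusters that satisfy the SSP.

4

(a) [t ʀ ʃ]: profile 1-4-2 — violates.
(b) [ɾ d]: profile 4-1 — obeys.
(c) [z ʃ]: profile 2-2 — violates.
(d) [w l k]: profile 5-4-1 — obeys.
(e) [ʀ g]: profile 4-1 — obeys.
(f) [z j]: profile 2-5 — violates.
(g) [ɾ ʃ]: profile 4-2 — obeys.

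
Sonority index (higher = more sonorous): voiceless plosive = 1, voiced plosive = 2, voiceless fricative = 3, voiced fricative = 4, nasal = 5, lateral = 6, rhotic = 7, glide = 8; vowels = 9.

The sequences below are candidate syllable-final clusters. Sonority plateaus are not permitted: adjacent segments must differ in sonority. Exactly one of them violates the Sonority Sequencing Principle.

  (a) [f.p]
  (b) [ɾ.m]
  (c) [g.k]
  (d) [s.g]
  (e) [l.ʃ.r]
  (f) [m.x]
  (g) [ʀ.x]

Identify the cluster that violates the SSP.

e

(a) sonority 3-1: well-formed.
(b) sonority 7-5: well-formed.
(c) sonority 2-1: well-formed.
(d) sonority 3-2: well-formed.
(e) sonority 6-3-7: ill-formed.
(f) sonority 5-3: well-formed.
(g) sonority 7-3: well-formed.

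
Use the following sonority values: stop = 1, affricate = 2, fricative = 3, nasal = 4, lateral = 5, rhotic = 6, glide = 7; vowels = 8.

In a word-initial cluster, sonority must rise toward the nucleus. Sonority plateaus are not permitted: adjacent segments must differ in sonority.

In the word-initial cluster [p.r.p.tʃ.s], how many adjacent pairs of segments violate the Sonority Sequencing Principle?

/p/: stop = 1.
/r/: rhotic = 6.
/p/: stop = 1.
/tʃ/: affricate = 2.
/s/: fricative = 3.
/p/→/r/: 1→6 (rises) — ok.
/r/→/p/: 6→1 (does not rise) — violation.
/p/→/tʃ/: 1→2 (rises) — ok.
/tʃ/→/s/: 2→3 (rises) — ok.

1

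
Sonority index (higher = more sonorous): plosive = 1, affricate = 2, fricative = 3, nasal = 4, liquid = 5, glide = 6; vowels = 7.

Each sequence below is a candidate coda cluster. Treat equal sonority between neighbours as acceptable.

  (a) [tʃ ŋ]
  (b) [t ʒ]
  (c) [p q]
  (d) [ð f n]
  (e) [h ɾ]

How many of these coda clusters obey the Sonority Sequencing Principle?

(a) [tʃ ŋ]: profile 2-4 — violates.
(b) [t ʒ]: profile 1-3 — violates.
(c) [p q]: profile 1-1 — obeys.
(d) [ð f n]: profile 3-3-4 — violates.
(e) [h ɾ]: profile 3-5 — violates.

1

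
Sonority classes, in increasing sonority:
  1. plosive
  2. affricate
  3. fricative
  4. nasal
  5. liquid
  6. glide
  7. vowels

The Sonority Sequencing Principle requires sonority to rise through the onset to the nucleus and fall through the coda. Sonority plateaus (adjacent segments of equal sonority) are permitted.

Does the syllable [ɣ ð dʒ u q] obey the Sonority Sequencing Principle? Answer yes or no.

Onset: /ɣ/ is a fricative (sonority 3), /ð/ is a fricative (sonority 3), /dʒ/ is an affricate (sonority 2); then the nucleus /u/ (sonority 7).
Onset profile 3-3-2-7 — does not rise throughout.
Coda: /q/ is a plosive (sonority 1).
Coda profile 7-1 — falls from the nucleus.

no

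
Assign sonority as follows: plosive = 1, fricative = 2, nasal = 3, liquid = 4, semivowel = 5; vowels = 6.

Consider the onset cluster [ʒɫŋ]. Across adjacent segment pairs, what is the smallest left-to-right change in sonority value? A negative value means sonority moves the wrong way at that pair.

/ʒ/ — fricative, sonority 2.
/ɫ/ — liquid, sonority 4.
/ŋ/ — nasal, sonority 3.
/ʒ/→/ɫ/: change +2.
/ɫ/→/ŋ/: change -1.
Minimum = -1.

-1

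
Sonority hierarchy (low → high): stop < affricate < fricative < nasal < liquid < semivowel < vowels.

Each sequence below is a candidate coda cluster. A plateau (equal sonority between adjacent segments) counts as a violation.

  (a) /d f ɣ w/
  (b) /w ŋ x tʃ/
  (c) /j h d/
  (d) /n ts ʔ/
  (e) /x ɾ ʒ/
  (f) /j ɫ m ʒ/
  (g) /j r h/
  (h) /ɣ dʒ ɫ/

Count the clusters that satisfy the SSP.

(a) sonority 1-3-3-6: ill-formed.
(b) sonority 6-4-3-2: well-formed.
(c) sonority 6-3-1: well-formed.
(d) sonority 4-2-1: well-formed.
(e) sonority 3-5-3: ill-formed.
(f) sonority 6-5-4-3: well-formed.
(g) sonority 6-5-3: well-formed.
(h) sonority 3-2-5: ill-formed.

5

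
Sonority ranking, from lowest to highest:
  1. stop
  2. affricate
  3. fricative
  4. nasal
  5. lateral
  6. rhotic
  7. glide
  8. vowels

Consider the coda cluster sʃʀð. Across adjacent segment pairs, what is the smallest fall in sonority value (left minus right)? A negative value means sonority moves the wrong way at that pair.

/s/ is a fricative (sonority 3).
/ʃ/ is a fricative (sonority 3).
/ʀ/ is a rhotic (sonority 6).
/ð/ is a fricative (sonority 3).
/s/→/ʃ/: change +0.
/ʃ/→/ʀ/: change -3.
/ʀ/→/ð/: change +3.
Minimum = -3.

-3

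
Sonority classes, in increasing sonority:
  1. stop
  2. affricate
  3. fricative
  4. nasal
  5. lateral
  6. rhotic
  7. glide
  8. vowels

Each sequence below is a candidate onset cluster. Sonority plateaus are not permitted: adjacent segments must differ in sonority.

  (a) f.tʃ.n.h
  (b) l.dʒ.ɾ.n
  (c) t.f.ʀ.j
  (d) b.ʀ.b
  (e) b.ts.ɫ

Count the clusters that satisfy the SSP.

2

(a) sonority 3-2-4-3: ill-formed.
(b) sonority 5-2-6-4: ill-formed.
(c) sonority 1-3-6-7: well-formed.
(d) sonority 1-6-1: ill-formed.
(e) sonority 1-2-5: well-formed.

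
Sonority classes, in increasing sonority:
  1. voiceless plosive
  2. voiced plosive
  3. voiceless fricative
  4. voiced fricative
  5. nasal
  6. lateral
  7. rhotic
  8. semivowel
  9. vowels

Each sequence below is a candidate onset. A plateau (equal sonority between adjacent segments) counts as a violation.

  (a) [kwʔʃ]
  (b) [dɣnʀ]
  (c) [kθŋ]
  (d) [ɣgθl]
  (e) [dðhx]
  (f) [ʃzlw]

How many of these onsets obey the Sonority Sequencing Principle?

3

(a) 1-8-1-3 → violates
(b) 2-4-5-7 → obeys
(c) 1-3-5 → obeys
(d) 4-2-3-6 → violates
(e) 2-4-3-3 → violates
(f) 3-4-6-8 → obeys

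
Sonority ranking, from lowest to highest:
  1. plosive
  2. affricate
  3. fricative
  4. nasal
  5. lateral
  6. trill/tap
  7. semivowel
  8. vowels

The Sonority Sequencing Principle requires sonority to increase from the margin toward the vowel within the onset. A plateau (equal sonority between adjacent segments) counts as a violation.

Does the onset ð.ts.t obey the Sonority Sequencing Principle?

/ð/ — fricative, sonority 3.
/ts/ — affricate, sonority 2.
/t/ — plosive, sonority 1.
The profile is 3-2-1. Between /ð/ (3) and /ts/ (2) sonority does not rise, so the cluster violates the SSP.

no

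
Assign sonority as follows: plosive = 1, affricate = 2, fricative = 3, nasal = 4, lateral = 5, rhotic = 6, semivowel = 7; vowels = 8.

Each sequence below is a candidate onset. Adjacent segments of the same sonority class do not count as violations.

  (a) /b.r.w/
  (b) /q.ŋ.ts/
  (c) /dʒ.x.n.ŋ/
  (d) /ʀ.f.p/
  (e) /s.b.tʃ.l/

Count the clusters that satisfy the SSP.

2

(a) sonority 1-6-7: well-formed.
(b) sonority 1-4-2: ill-formed.
(c) sonority 2-3-4-4: well-formed.
(d) sonority 6-3-1: ill-formed.
(e) sonority 3-1-2-5: ill-formed.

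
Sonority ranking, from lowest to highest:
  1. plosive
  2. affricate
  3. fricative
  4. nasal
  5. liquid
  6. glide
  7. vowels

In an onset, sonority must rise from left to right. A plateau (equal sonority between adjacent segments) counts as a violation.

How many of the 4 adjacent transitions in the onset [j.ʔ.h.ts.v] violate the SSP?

2

/j/: glide = 6.
/ʔ/: plosive = 1.
/h/: fricative = 3.
/ts/: affricate = 2.
/v/: fricative = 3.
/j/→/ʔ/: 6→1 (does not rise) — violation.
/ʔ/→/h/: 1→3 (rises) — ok.
/h/→/ts/: 3→2 (does not rise) — violation.
/ts/→/v/: 2→3 (rises) — ok.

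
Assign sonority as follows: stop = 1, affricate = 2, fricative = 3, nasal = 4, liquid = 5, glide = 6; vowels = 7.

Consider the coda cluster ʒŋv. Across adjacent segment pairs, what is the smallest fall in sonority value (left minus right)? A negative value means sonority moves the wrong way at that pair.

/ʒ/ is a fricative (sonority 3).
/ŋ/ is a nasal (sonority 4).
/v/ is a fricative (sonority 3).
/ʒ/→/ŋ/: change -1.
/ŋ/→/v/: change +1.
Minimum = -1.

-1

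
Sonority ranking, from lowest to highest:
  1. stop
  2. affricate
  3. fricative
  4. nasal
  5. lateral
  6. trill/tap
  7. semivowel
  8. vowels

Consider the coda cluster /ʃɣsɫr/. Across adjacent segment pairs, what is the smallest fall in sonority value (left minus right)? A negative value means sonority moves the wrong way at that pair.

-2

/ʃ/ is a fricative (sonority 3).
/ɣ/ is a fricative (sonority 3).
/s/ is a fricative (sonority 3).
/ɫ/ is a lateral (sonority 5).
/r/ is a trill/tap (sonority 6).
/ʃ/→/ɣ/: change +0.
/ɣ/→/s/: change +0.
/s/→/ɫ/: change -2.
/ɫ/→/r/: change -1.
Minimum = -2.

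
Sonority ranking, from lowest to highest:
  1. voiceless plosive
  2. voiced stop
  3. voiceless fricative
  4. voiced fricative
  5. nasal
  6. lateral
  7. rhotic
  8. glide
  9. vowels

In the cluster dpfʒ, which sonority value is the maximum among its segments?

/d/ — voiced stop, sonority 2.
/p/ — voiceless plosive, sonority 1.
/f/ — voiceless fricative, sonority 3.
/ʒ/ — voiced fricative, sonority 4.
The maximum is 4.

4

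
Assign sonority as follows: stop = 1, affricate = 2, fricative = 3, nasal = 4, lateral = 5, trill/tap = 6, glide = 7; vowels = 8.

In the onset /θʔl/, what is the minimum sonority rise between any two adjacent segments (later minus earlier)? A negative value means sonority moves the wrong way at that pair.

-2

/θ/ is a fricative (sonority 3).
/ʔ/ is a stop (sonority 1).
/l/ is a lateral (sonority 5).
/θ/→/ʔ/: change -2.
/ʔ/→/l/: change +4.
Minimum = -2.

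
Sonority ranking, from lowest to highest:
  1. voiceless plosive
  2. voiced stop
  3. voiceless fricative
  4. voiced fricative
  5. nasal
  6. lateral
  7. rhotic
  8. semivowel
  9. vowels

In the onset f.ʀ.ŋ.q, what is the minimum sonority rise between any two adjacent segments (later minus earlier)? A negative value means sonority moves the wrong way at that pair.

/f/ is a voiceless fricative (sonority 3).
/ʀ/ is a rhotic (sonority 7).
/ŋ/ is a nasal (sonority 5).
/q/ is a voiceless plosive (sonority 1).
/f/→/ʀ/: change +4.
/ʀ/→/ŋ/: change -2.
/ŋ/→/q/: change -4.
Minimum = -4.

-4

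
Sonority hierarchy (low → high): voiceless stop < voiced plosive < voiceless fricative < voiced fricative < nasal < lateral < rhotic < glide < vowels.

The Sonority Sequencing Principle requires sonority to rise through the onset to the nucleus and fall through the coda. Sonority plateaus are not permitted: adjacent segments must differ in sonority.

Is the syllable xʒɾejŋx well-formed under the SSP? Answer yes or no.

Onset: /x/ is a voiceless fricative (sonority 3), /ʒ/ is a voiced fricative (sonority 4), /ɾ/ is a rhotic (sonority 7); then the nucleus /e/ (sonority 9).
Onset profile 3-4-7-9 — rises to the nucleus.
Coda: /j/ is a glide (sonority 8), /ŋ/ is a nasal (sonority 5), /x/ is a voiceless fricative (sonority 3).
Coda profile 9-8-5-3 — falls from the nucleus.

yes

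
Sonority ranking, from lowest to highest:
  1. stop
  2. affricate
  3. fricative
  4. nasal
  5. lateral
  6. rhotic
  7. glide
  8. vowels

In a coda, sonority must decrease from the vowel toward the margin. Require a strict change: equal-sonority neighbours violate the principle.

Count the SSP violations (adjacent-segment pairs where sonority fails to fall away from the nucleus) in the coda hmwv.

/h/ — fricative, sonority 3.
/m/ — nasal, sonority 4.
/w/ — glide, sonority 7.
/v/ — fricative, sonority 3.
/h/→/m/: 3→4 (does not fall) — violation.
/m/→/w/: 4→7 (does not fall) — violation.
/w/→/v/: 7→3 (falls) — ok.

2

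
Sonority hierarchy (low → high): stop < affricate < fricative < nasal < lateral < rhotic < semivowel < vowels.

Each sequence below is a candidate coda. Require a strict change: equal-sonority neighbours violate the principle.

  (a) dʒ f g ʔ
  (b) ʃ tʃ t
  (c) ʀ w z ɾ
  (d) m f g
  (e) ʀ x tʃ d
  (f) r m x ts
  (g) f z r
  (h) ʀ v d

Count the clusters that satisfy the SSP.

(a) dʒ f g ʔ: profile 2-3-1-1 — violates.
(b) ʃ tʃ t: profile 3-2-1 — obeys.
(c) ʀ w z ɾ: profile 6-7-3-6 — violates.
(d) m f g: profile 4-3-1 — obeys.
(e) ʀ x tʃ d: profile 6-3-2-1 — obeys.
(f) r m x ts: profile 6-4-3-2 — obeys.
(g) f z r: profile 3-3-6 — violates.
(h) ʀ v d: profile 6-3-1 — obeys.

5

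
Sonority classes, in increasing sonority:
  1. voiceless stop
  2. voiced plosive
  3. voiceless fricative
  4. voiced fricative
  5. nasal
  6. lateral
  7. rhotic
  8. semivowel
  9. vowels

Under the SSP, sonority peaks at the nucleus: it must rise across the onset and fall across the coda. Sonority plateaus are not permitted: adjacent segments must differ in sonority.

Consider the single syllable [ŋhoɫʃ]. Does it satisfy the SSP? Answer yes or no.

Onset: /ŋ/ is a nasal (sonority 5), /h/ is a voiceless fricative (sonority 3); then the nucleus /o/ (sonority 9).
Onset profile 5-3-9 — does not strictly rise throughout.
Coda: /ɫ/ is a lateral (sonority 6), /ʃ/ is a voiceless fricative (sonority 3).
Coda profile 9-6-3 — falls from the nucleus.

no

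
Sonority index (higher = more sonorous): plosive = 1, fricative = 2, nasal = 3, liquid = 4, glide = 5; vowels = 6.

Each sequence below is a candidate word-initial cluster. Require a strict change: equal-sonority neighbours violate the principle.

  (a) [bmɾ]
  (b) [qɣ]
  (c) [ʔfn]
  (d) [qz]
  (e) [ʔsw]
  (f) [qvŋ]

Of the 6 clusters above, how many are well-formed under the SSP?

6

(a) sonority 1-3-4: well-formed.
(b) sonority 1-2: well-formed.
(c) sonority 1-2-3: well-formed.
(d) sonority 1-2: well-formed.
(e) sonority 1-2-5: well-formed.
(f) sonority 1-2-3: well-formed.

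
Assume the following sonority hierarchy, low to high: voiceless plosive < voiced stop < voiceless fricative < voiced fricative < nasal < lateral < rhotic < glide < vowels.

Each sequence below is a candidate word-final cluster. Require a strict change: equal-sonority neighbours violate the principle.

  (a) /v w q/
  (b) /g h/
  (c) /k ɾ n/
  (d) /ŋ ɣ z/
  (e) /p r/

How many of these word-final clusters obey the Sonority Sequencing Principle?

0

(a) /v w q/: profile 4-8-1 — violates.
(b) /g h/: profile 2-3 — violates.
(c) /k ɾ n/: profile 1-7-5 — violates.
(d) /ŋ ɣ z/: profile 5-4-4 — violates.
(e) /p r/: profile 1-7 — violates.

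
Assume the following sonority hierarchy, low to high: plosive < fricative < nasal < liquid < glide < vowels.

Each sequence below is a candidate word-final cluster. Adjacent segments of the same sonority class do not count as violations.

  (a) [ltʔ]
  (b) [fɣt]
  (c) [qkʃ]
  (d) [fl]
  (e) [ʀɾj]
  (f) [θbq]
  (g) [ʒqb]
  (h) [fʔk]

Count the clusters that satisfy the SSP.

5

(a) 4-1-1 → obeys
(b) 2-2-1 → obeys
(c) 1-1-2 → violates
(d) 2-4 → violates
(e) 4-4-5 → violates
(f) 2-1-1 → obeys
(g) 2-1-1 → obeys
(h) 2-1-1 → obeys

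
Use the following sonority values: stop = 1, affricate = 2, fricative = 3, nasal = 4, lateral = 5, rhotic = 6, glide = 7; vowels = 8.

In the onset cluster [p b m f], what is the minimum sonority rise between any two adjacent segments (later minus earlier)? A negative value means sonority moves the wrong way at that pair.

-1

/p/ is a stop (sonority 1).
/b/ is a stop (sonority 1).
/m/ is a nasal (sonority 4).
/f/ is a fricative (sonority 3).
/p/→/b/: change +0.
/b/→/m/: change +3.
/m/→/f/: change -1.
Minimum = -1.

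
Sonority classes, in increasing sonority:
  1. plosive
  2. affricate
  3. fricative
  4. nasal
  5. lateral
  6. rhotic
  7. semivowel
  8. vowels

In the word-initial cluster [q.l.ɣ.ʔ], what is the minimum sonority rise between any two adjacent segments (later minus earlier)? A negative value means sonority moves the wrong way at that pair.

-2

/q/: plosive = 1.
/l/: lateral = 5.
/ɣ/: fricative = 3.
/ʔ/: plosive = 1.
/q/→/l/: change +4.
/l/→/ɣ/: change -2.
/ɣ/→/ʔ/: change -2.
Minimum = -2.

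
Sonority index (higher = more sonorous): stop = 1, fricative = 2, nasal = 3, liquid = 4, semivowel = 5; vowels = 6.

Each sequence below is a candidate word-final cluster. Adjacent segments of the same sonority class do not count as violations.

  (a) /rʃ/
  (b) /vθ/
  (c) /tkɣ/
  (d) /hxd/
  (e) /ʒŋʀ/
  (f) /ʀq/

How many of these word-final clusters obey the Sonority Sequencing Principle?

(a) /rʃ/: profile 4-2 — obeys.
(b) /vθ/: profile 2-2 — obeys.
(c) /tkɣ/: profile 1-1-2 — violates.
(d) /hxd/: profile 2-2-1 — obeys.
(e) /ʒŋʀ/: profile 2-3-4 — violates.
(f) /ʀq/: profile 4-1 — obeys.

4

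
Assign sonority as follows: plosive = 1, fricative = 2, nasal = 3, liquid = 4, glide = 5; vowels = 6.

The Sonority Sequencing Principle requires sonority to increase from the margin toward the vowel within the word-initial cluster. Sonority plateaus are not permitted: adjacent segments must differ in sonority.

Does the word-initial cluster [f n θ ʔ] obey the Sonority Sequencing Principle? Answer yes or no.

no

/f/ — fricative, sonority 2.
/n/ — nasal, sonority 3.
/θ/ — fricative, sonority 2.
/ʔ/ — plosive, sonority 1.
The profile is 2-3-2-1. Between /n/ (3) and /θ/ (2) sonority does not rise, so the cluster violates the SSP.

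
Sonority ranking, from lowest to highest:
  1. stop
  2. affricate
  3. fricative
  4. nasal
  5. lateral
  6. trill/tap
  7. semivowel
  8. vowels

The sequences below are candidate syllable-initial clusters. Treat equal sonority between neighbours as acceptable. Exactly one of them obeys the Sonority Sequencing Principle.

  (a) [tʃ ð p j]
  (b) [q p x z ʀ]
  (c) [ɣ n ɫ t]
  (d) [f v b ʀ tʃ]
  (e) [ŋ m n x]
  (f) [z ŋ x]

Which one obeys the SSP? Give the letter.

(a) 2-3-1-7 → violates
(b) 1-1-3-3-6 → obeys
(c) 3-4-5-1 → violates
(d) 3-3-1-6-2 → violates
(e) 4-4-4-3 → violates
(f) 3-4-3 → violates

b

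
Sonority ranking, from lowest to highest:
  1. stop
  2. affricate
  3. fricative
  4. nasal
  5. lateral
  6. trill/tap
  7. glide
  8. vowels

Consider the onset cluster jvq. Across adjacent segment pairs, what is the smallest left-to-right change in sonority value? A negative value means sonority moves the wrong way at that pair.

-4

/j/ — glide, sonority 7.
/v/ — fricative, sonority 3.
/q/ — stop, sonority 1.
/j/→/v/: change -4.
/v/→/q/: change -2.
Minimum = -4.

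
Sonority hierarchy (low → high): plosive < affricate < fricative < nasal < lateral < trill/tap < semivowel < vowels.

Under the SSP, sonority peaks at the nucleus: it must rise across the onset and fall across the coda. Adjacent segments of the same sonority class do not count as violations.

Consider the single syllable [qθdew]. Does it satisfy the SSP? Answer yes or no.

no

Onset: /q/ is a plosive (sonority 1), /θ/ is a fricative (sonority 3), /d/ is a plosive (sonority 1); then the nucleus /e/ (sonority 8).
Onset profile 1-3-1-8 — does not rise throughout.
Coda: /w/ is a semivowel (sonority 7).
Coda profile 8-7 — falls from the nucleus.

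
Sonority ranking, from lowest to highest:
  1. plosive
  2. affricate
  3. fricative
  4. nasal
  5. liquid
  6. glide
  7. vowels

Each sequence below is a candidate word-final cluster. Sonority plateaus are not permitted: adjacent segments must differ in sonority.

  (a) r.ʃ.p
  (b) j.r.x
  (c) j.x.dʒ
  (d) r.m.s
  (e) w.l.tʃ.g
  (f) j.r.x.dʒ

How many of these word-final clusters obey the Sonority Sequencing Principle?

6

(a) 5-3-1 → obeys
(b) 6-5-3 → obeys
(c) 6-3-2 → obeys
(d) 5-4-3 → obeys
(e) 6-5-2-1 → obeys
(f) 6-5-3-2 → obeys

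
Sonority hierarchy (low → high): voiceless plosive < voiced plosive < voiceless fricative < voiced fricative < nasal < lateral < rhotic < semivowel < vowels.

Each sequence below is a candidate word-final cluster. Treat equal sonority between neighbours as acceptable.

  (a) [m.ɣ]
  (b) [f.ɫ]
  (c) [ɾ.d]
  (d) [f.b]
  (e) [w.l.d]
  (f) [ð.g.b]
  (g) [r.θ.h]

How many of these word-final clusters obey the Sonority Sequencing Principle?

(a) 5-4 → obeys
(b) 3-6 → violates
(c) 7-2 → obeys
(d) 3-2 → obeys
(e) 8-6-2 → obeys
(f) 4-2-2 → obeys
(g) 7-3-3 → obeys

6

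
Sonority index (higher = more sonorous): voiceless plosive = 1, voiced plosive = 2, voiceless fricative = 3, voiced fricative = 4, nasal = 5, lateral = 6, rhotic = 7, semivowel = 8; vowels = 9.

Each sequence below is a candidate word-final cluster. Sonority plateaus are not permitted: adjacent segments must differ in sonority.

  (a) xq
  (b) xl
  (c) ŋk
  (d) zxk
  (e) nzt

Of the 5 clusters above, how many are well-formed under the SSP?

(a) 3-1 → obeys
(b) 3-6 → violates
(c) 5-1 → obeys
(d) 4-3-1 → obeys
(e) 5-4-1 → obeys

4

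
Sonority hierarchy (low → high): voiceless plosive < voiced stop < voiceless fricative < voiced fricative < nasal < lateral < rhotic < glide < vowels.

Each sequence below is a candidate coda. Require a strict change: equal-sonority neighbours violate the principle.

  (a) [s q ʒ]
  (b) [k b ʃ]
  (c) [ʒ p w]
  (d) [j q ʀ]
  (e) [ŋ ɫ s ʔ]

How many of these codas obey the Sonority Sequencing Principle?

0

(a) [s q ʒ]: profile 3-1-4 — violates.
(b) [k b ʃ]: profile 1-2-3 — violates.
(c) [ʒ p w]: profile 4-1-8 — violates.
(d) [j q ʀ]: profile 8-1-7 — violates.
(e) [ŋ ɫ s ʔ]: profile 5-6-3-1 — violates.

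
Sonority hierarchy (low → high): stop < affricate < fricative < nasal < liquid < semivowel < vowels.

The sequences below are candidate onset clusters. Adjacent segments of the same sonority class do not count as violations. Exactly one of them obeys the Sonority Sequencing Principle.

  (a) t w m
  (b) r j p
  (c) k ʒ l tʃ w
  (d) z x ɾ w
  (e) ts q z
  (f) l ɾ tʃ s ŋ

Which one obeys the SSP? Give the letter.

d

(a) sonority 1-6-4: ill-formed.
(b) sonority 5-6-1: ill-formed.
(c) sonority 1-3-5-2-6: ill-formed.
(d) sonority 3-3-5-6: well-formed.
(e) sonority 2-1-3: ill-formed.
(f) sonority 5-5-2-3-4: ill-formed.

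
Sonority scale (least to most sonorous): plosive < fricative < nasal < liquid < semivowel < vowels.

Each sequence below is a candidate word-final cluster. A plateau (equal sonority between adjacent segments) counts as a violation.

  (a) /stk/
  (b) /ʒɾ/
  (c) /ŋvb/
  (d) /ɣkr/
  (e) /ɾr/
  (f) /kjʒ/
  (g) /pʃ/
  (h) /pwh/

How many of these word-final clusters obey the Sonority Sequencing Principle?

1

(a) sonority 2-1-1: ill-formed.
(b) sonority 2-4: ill-formed.
(c) sonority 3-2-1: well-formed.
(d) sonority 2-1-4: ill-formed.
(e) sonority 4-4: ill-formed.
(f) sonority 1-5-2: ill-formed.
(g) sonority 1-2: ill-formed.
(h) sonority 1-5-2: ill-formed.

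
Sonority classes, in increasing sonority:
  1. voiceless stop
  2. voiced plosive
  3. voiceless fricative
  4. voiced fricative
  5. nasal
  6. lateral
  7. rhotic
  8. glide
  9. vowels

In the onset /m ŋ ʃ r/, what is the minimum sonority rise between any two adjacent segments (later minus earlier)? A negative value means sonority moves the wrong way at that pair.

/m/: nasal = 5.
/ŋ/: nasal = 5.
/ʃ/: voiceless fricative = 3.
/r/: rhotic = 7.
/m/→/ŋ/: change +0.
/ŋ/→/ʃ/: change -2.
/ʃ/→/r/: change +4.
Minimum = -2.

-2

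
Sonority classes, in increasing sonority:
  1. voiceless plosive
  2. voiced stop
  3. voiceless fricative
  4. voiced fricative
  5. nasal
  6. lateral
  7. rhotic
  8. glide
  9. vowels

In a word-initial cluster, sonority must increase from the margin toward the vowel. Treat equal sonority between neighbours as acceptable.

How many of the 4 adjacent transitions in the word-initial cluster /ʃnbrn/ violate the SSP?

/ʃ/ is a voiceless fricative (sonority 3).
/n/ is a nasal (sonority 5).
/b/ is a voiced stop (sonority 2).
/r/ is a rhotic (sonority 7).
/n/ is a nasal (sonority 5).
/ʃ/→/n/: 3→5 (rises) — ok.
/n/→/b/: 5→2 (does not rise) — violation.
/b/→/r/: 2→7 (rises) — ok.
/r/→/n/: 7→5 (does not rise) — violation.

2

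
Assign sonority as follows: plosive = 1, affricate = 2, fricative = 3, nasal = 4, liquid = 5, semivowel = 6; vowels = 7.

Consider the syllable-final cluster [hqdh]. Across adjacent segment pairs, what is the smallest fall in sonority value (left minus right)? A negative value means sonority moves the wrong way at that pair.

/h/ — fricative, sonority 3.
/q/ — plosive, sonority 1.
/d/ — plosive, sonority 1.
/h/ — fricative, sonority 3.
/h/→/q/: change +2.
/q/→/d/: change +0.
/d/→/h/: change -2.
Minimum = -2.

-2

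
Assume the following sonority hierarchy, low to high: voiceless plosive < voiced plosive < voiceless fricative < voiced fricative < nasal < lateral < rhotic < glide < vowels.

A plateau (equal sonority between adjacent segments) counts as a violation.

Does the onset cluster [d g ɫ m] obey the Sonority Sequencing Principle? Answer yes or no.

no

/d/ — voiced plosive, sonority 2.
/g/ — voiced plosive, sonority 2.
/ɫ/ — lateral, sonority 6.
/m/ — nasal, sonority 5.
The profile is 2-2-6-5. Between /d/ (2) and /g/ (2) sonority does not rise, so the cluster violates the SSP.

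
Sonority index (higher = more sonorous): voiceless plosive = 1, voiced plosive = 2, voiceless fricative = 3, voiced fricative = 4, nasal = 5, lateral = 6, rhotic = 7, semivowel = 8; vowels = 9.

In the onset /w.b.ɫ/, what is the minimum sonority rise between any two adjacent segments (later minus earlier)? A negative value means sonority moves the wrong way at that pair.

/w/ is a semivowel (sonority 8).
/b/ is a voiced plosive (sonority 2).
/ɫ/ is a lateral (sonority 6).
/w/→/b/: change -6.
/b/→/ɫ/: change +4.
Minimum = -6.

-6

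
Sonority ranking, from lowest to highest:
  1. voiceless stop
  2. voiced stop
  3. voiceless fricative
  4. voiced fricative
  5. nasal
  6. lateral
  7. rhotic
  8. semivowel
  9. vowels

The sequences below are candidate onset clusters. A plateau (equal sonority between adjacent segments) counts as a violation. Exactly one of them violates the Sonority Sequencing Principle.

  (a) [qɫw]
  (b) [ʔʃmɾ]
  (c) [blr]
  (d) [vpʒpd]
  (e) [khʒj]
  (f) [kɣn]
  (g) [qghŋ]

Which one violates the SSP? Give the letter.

d

(a) 1-6-8 → obeys
(b) 1-3-5-7 → obeys
(c) 2-6-7 → obeys
(d) 4-1-4-1-2 → violates
(e) 1-3-4-8 → obeys
(f) 1-4-5 → obeys
(g) 1-2-3-5 → obeys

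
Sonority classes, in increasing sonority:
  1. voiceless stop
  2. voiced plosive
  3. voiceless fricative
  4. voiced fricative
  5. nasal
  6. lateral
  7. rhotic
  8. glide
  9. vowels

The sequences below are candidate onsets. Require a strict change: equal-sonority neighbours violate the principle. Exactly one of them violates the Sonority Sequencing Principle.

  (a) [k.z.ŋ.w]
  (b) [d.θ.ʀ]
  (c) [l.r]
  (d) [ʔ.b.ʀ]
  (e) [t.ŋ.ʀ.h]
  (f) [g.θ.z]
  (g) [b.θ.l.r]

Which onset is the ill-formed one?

e

(a) sonority 1-4-5-8: well-formed.
(b) sonority 2-3-7: well-formed.
(c) sonority 6-7: well-formed.
(d) sonority 1-2-7: well-formed.
(e) sonority 1-5-7-3: ill-formed.
(f) sonority 2-3-4: well-formed.
(g) sonority 2-3-6-7: well-formed.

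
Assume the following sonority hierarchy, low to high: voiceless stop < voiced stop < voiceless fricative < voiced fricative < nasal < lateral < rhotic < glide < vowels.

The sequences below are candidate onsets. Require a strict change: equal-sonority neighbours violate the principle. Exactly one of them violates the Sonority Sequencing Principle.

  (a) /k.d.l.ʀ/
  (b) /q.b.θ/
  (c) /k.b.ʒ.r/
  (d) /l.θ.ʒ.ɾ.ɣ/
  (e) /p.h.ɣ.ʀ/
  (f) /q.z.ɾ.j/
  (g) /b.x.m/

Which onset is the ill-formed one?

(a) 1-2-6-7 → obeys
(b) 1-2-3 → obeys
(c) 1-2-4-7 → obeys
(d) 6-3-4-7-4 → violates
(e) 1-3-4-7 → obeys
(f) 1-4-7-8 → obeys
(g) 2-3-5 → obeys

d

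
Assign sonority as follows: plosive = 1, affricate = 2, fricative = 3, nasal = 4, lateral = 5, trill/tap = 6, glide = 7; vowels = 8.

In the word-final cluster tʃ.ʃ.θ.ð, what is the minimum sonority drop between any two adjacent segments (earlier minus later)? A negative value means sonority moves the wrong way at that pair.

-1

/tʃ/: affricate = 2.
/ʃ/: fricative = 3.
/θ/: fricative = 3.
/ð/: fricative = 3.
/tʃ/→/ʃ/: change -1.
/ʃ/→/θ/: change +0.
/θ/→/ð/: change +0.
Minimum = -1.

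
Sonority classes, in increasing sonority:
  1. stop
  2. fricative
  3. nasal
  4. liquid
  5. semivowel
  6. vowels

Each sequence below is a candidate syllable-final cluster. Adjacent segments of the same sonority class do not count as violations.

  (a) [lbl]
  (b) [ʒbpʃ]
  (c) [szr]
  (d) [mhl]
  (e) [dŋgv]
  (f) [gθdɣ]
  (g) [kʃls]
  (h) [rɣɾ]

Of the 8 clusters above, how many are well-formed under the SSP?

0

(a) 4-1-4 → violates
(b) 2-1-1-2 → violates
(c) 2-2-4 → violates
(d) 3-2-4 → violates
(e) 1-3-1-2 → violates
(f) 1-2-1-2 → violates
(g) 1-2-4-2 → violates
(h) 4-2-4 → violates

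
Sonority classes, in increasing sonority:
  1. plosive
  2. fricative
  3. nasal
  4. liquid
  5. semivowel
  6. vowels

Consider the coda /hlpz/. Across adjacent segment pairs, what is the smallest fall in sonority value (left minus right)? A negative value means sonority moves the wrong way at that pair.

-2

/h/ — fricative, sonority 2.
/l/ — liquid, sonority 4.
/p/ — plosive, sonority 1.
/z/ — fricative, sonority 2.
/h/→/l/: change -2.
/l/→/p/: change +3.
/p/→/z/: change -1.
Minimum = -2.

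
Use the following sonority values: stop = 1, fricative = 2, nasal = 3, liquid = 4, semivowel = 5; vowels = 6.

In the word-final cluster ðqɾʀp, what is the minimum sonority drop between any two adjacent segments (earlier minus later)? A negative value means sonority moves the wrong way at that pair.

-3

/ð/ is a fricative (sonority 2).
/q/ is a stop (sonority 1).
/ɾ/ is a liquid (sonority 4).
/ʀ/ is a liquid (sonority 4).
/p/ is a stop (sonority 1).
/ð/→/q/: change +1.
/q/→/ɾ/: change -3.
/ɾ/→/ʀ/: change +0.
/ʀ/→/p/: change +3.
Minimum = -3.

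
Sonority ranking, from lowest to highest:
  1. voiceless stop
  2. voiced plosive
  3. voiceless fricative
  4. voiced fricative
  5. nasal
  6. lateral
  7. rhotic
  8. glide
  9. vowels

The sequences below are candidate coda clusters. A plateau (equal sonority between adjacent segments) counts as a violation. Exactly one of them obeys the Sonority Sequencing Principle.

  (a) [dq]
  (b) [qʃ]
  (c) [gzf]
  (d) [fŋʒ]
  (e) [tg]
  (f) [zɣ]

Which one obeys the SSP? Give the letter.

(a) 2-1 → obeys
(b) 1-3 → violates
(c) 2-4-3 → violates
(d) 3-5-4 → violates
(e) 1-2 → violates
(f) 4-4 → violates

a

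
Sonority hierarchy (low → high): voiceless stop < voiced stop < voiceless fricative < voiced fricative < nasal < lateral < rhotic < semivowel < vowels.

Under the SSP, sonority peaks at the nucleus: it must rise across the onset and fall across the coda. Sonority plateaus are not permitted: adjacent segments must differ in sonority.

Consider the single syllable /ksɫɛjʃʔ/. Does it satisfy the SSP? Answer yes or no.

yes

Onset: /k/ is a voiceless stop (sonority 1), /s/ is a voiceless fricative (sonority 3), /ɫ/ is a lateral (sonority 6); then the nucleus /ɛ/ (sonority 9).
Onset profile 1-3-6-9 — rises to the nucleus.
Coda: /j/ is a semivowel (sonority 8), /ʃ/ is a voiceless fricative (sonority 3), /ʔ/ is a voiceless stop (sonority 1).
Coda profile 9-8-3-1 — falls from the nucleus.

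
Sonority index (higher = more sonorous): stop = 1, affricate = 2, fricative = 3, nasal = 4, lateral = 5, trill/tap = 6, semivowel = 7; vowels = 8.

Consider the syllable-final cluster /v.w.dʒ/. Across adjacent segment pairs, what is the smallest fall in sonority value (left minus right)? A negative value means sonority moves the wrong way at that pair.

/v/ is a fricative (sonority 3).
/w/ is a semivowel (sonority 7).
/dʒ/ is an affricate (sonority 2).
/v/→/w/: change -4.
/w/→/dʒ/: change +5.
Minimum = -4.

-4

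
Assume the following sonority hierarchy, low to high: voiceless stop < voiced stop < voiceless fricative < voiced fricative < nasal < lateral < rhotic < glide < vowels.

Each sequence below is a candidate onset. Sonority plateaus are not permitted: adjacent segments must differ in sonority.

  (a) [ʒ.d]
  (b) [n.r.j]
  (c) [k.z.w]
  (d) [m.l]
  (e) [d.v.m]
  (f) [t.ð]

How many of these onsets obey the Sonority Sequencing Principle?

(a) 4-2 → violates
(b) 5-7-8 → obeys
(c) 1-4-8 → obeys
(d) 5-6 → obeys
(e) 2-4-5 → obeys
(f) 1-4 → obeys

5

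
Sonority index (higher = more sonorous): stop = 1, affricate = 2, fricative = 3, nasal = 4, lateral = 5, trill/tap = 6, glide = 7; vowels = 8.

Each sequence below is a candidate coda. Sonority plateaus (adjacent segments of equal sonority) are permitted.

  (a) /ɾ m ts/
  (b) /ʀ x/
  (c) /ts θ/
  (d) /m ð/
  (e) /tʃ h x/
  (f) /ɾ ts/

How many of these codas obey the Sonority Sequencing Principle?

(a) /ɾ m ts/: profile 6-4-2 — obeys.
(b) /ʀ x/: profile 6-3 — obeys.
(c) /ts θ/: profile 2-3 — violates.
(d) /m ð/: profile 4-3 — obeys.
(e) /tʃ h x/: profile 2-3-3 — violates.
(f) /ɾ ts/: profile 6-2 — obeys.

4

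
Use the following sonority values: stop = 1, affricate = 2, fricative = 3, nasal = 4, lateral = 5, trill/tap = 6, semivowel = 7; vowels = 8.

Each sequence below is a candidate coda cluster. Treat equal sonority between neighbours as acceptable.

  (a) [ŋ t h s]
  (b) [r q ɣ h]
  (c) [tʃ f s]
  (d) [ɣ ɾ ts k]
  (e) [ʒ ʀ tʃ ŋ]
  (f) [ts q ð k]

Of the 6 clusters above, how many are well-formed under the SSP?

(a) 4-1-3-3 → violates
(b) 6-1-3-3 → violates
(c) 2-3-3 → violates
(d) 3-6-2-1 → violates
(e) 3-6-2-4 → violates
(f) 2-1-3-1 → violates

0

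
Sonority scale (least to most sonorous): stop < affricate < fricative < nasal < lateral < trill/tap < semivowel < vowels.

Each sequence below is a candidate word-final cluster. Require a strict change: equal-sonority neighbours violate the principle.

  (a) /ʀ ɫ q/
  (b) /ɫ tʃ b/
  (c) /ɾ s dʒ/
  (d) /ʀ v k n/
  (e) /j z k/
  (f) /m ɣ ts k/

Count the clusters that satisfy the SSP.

(a) /ʀ ɫ q/: profile 6-5-1 — obeys.
(b) /ɫ tʃ b/: profile 5-2-1 — obeys.
(c) /ɾ s dʒ/: profile 6-3-2 — obeys.
(d) /ʀ v k n/: profile 6-3-1-4 — violates.
(e) /j z k/: profile 7-3-1 — obeys.
(f) /m ɣ ts k/: profile 4-3-2-1 — obeys.

5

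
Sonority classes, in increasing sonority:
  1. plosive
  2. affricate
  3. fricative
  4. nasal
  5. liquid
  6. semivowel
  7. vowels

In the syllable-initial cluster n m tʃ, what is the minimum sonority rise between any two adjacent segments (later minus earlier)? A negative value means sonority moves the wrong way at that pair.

/n/: nasal = 4.
/m/: nasal = 4.
/tʃ/: affricate = 2.
/n/→/m/: change +0.
/m/→/tʃ/: change -2.
Minimum = -2.

-2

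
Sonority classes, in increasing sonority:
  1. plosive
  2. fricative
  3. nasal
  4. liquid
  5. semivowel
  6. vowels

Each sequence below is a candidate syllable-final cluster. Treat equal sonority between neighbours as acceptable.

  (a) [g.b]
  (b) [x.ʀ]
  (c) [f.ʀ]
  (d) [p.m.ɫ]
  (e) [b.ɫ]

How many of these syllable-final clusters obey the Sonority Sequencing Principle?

(a) 1-1 → obeys
(b) 2-4 → violates
(c) 2-4 → violates
(d) 1-3-4 → violates
(e) 1-4 → violates

1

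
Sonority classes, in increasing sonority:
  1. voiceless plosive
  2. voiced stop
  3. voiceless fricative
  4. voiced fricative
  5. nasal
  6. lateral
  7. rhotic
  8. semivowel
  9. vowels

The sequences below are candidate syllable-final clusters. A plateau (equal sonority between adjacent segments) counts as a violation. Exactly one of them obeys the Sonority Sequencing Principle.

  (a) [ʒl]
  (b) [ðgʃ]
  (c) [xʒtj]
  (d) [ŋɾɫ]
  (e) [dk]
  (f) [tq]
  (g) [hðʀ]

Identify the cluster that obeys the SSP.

(a) 4-6 → violates
(b) 4-2-3 → violates
(c) 3-4-1-8 → violates
(d) 5-7-6 → violates
(e) 2-1 → obeys
(f) 1-1 → violates
(g) 3-4-7 → violates

e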